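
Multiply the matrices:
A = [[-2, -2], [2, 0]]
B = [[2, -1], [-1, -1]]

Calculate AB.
[[-2, 4], [4, -2]]

Each entry (i,j) of AB = sum over k of A[i][k]*B[k][j].
(AB)[0][0] = (-2)*(2) + (-2)*(-1) = -2
(AB)[0][1] = (-2)*(-1) + (-2)*(-1) = 4
(AB)[1][0] = (2)*(2) + (0)*(-1) = 4
(AB)[1][1] = (2)*(-1) + (0)*(-1) = -2
AB = [[-2, 4], [4, -2]]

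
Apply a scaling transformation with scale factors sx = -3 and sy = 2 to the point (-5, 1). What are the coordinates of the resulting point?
(15, 2)

Scaling matrix:
[[-3, 0], [0, 2]]
Result: (-5 × -3, 1 × 2) = (15, 2)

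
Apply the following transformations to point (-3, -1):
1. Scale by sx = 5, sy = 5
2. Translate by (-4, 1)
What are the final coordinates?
(-19, -4)

Step 1: Scale (-3, -1) by (sx, sy) = (5, 5) → (-15, -5)
Step 2: Translate by (-4, 1) → (-19, -4)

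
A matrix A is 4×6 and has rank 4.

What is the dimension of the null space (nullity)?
2

The rank-nullity theorem for an m×n matrix states:
rank(A) + nullity(A) = n (the number of columns).
Here n = 6 and rank(A) = 4, so nullity(A) = 6 - 4 = 2.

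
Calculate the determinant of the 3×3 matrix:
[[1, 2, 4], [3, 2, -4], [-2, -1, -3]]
28

Expansion along first row:
det = 1·det([[2,-4],[-1,-3]]) - 2·det([[3,-4],[-2,-3]]) + 4·det([[3,2],[-2,-1]])
    = 1·(2·-3 - -4·-1) - 2·(3·-3 - -4·-2) + 4·(3·-1 - 2·-2)
    = 1·-10 - 2·-17 + 4·1
    = -10 + 34 + 4 = 28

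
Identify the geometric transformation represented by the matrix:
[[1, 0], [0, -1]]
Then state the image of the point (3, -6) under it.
reflection across the x-axis; image of (3, -6) is (3, 6)

This is a symmetric orthogonal matrix with determinant -1, which characterizes a reflection in ℝ².
The matrix [[1, 0], [0, -1]] represents: reflection across the x-axis.
Applying it to (3, -6): [1·3 + 0·-6, 0·3 + -1·-6] = (3, 6).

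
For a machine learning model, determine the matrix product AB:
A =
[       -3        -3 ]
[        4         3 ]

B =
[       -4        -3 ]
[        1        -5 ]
AB =
[        9        24 ]
[      -13       -27 ]

Matrix multiplication: (AB)[i][j] = sum over k of A[i][k] * B[k][j].
  (AB)[0][0] = (-3)*(-4) + (-3)*(1) = 9
  (AB)[0][1] = (-3)*(-3) + (-3)*(-5) = 24
  (AB)[1][0] = (4)*(-4) + (3)*(1) = -13
  (AB)[1][1] = (4)*(-3) + (3)*(-5) = -27
AB =
[        9        24 ]
[      -13       -27 ]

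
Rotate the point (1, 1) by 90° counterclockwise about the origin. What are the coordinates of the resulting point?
(-1, 1)

Rotation matrix R(θ) = [[cos θ, -sin θ], [sin θ, cos θ]]; for θ = 90°:
R = [[0, -1], [1, 0]]
Result: R × [1, 1]ᵀ = [0·1 + (-1)·1, 1·1 + (0)·1]ᵀ = (-1, 1)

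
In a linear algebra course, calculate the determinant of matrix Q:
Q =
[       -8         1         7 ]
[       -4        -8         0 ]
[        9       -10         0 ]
det(Q) = 784

Expand along row 0 (cofactor expansion): det(Q) = a*(e*i - f*h) - b*(d*i - f*g) + c*(d*h - e*g), where the 3×3 is [[a, b, c], [d, e, f], [g, h, i]].
Minor M_00 = (-8)*(0) - (0)*(-10) = 0 - 0 = 0.
Minor M_01 = (-4)*(0) - (0)*(9) = 0 - 0 = 0.
Minor M_02 = (-4)*(-10) - (-8)*(9) = 40 + 72 = 112.
det(Q) = (-8)*(0) - (1)*(0) + (7)*(112) = 0 + 0 + 784 = 784.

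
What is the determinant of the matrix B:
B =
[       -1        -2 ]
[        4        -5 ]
det(B) = 13

For a 2×2 matrix [[a, b], [c, d]], det = a*d - b*c.
det(B) = (-1)*(-5) - (-2)*(4) = 5 + 8 = 13.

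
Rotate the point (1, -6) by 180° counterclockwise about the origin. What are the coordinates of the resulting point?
(-1, 6)

Rotation matrix R(θ) = [[cos θ, -sin θ], [sin θ, cos θ]]; for θ = 180°:
R = [[-1, 0], [0, -1]]
Result: R × [1, -6]ᵀ = [-1·1 + (0)·-6, 0·1 + (-1)·-6]ᵀ = (-1, 6)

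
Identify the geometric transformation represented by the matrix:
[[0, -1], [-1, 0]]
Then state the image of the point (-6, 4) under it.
reflection across the line y = -x; image of (-6, 4) is (-4, 6)

This is a symmetric orthogonal matrix with determinant -1, which characterizes a reflection in ℝ².
The matrix [[0, -1], [-1, 0]] represents: reflection across the line y = -x.
Applying it to (-6, 4): [0·-6 + -1·4, -1·-6 + 0·4] = (-4, 6).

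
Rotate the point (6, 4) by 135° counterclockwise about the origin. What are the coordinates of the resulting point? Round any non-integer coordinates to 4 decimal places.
(-7.0711, 1.4142)

Rotation matrix R(θ) = [[cos θ, -sin θ], [sin θ, cos θ]]; for θ = 135°:
R = [[-√2/2, -√2/2], [√2/2, -√2/2]]
Result: R × [6, 4]ᵀ = [-√2/2·6 + (-√2/2)·4, √2/2·6 + (-√2/2)·4]ᵀ = (-7.0711, 1.4142)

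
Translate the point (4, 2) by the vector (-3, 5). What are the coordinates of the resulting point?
(1, 7)

Translation by (-3, 5):
x' = 4 + -3 = 1
y' = 2 + 5 = 7
Homogeneous matrix: [[1, 0, -3], [0, 1, 5], [0, 0, 1]]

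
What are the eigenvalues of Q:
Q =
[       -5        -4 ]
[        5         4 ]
λ = -1, 0

Solve det(Q - λI) = 0. For a 2×2 matrix the characteristic equation is λ² - (trace)λ + det = 0.
trace(Q) = a + d = -5 + 4 = -1.
det(Q) = a*d - b*c = (-5)*(4) - (-4)*(5) = -20 + 20 = 0.
Characteristic equation: λ² - (-1)λ + (0) = 0.
Discriminant = (-1)² - 4*(0) = 1 - 0 = 1.
λ = (-1 ± √1) / 2 = (-1 ± 1) / 2 = -1, 0.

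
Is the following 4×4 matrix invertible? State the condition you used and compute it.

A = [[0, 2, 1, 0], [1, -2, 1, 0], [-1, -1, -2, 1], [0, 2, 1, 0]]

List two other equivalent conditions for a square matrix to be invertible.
No, not invertible; det(A) = 0 (two rows are equal, so the rows are linearly dependent). Equivalent conditions (failing for this A): rank(A) < 4; Ax = 0 has non-trivial solutions; 0 is an eigenvalue; the columns are linearly dependent.

To check invertibility, compute det(A).
In this matrix, row 0 and the last row are identical, so one row is a scalar multiple of another and the rows are linearly dependent.
A matrix with linearly dependent rows has det = 0 and is not invertible.
Equivalent failed conditions:
- rank(A) < 4.
- Ax = 0 has non-trivial solutions.
- 0 is an eigenvalue.
- The columns are linearly dependent.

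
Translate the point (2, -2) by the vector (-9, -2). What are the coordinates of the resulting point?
(-7, -4)

Translation by (-9, -2):
x' = 2 + -9 = -7
y' = -2 + -2 = -4
Homogeneous matrix: [[1, 0, -9], [0, 1, -2], [0, 0, 1]]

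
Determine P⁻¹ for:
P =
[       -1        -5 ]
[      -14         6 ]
det(P) = -76
P⁻¹ =
[    -3/38     -5/76 ]
[    -7/38      1/76 ]

For a 2×2 matrix P = [[a, b], [c, d]] with det(P) ≠ 0, P⁻¹ = (1/det(P)) * [[d, -b], [-c, a]].
det(P) = (-1)*(6) - (-5)*(-14) = -6 - 70 = -76.
P⁻¹ = (1/-76) * [[6, 5], [14, -1]].
Dividing each entry by -76 and reducing:
P⁻¹ =
[    -3/38     -5/76 ]
[    -7/38      1/76 ]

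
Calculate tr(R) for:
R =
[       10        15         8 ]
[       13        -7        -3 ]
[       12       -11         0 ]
tr(R) = 10 - 7 + 0 = 3

The trace of a square matrix is the sum of its diagonal entries.
Diagonal entries of R: R[0][0] = 10, R[1][1] = -7, R[2][2] = 0.
tr(R) = 10 - 7 + 0 = 3.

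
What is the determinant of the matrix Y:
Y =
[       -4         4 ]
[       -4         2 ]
det(Y) = 8

For a 2×2 matrix [[a, b], [c, d]], det = a*d - b*c.
det(Y) = (-4)*(2) - (4)*(-4) = -8 + 16 = 8.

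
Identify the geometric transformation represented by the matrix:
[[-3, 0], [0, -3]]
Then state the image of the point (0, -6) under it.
uniform scaling by factor -3; image of (0, -6) is (0, 18)

This is a diagonal matrix with equal entries -3, so it scales both axes by the same factor -3.
The matrix [[-3, 0], [0, -3]] represents: uniform scaling by factor -3.
Applying it to (0, -6): [-3·0 + 0·-6, 0·0 + -3·-6] = (0, 18).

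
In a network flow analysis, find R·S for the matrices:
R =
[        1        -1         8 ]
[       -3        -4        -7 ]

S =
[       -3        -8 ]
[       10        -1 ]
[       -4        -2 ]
RS =
[      -45       -23 ]
[       -3        42 ]

Matrix multiplication: (RS)[i][j] = sum over k of R[i][k] * S[k][j].
  (RS)[0][0] = (1)*(-3) + (-1)*(10) + (8)*(-4) = -45
  (RS)[0][1] = (1)*(-8) + (-1)*(-1) + (8)*(-2) = -23
  (RS)[1][0] = (-3)*(-3) + (-4)*(10) + (-7)*(-4) = -3
  (RS)[1][1] = (-3)*(-8) + (-4)*(-1) + (-7)*(-2) = 42
RS =
[      -45       -23 ]
[       -3        42 ]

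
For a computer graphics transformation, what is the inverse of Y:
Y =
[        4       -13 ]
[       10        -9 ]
det(Y) = 94
Y⁻¹ =
[    -9/94     13/94 ]
[    -5/47      2/47 ]

For a 2×2 matrix Y = [[a, b], [c, d]] with det(Y) ≠ 0, Y⁻¹ = (1/det(Y)) * [[d, -b], [-c, a]].
det(Y) = (4)*(-9) - (-13)*(10) = -36 + 130 = 94.
Y⁻¹ = (1/94) * [[-9, 13], [-10, 4]].
Dividing each entry by 94 and reducing:
Y⁻¹ =
[    -9/94     13/94 ]
[    -5/47      2/47 ]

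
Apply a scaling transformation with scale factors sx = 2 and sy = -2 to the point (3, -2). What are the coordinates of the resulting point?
(6, 4)

Scaling matrix:
[[2, 0], [0, -2]]
Result: (3 × 2, -2 × -2) = (6, 4)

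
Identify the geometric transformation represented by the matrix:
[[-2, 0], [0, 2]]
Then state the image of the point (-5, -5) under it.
non-uniform scaling by (-2, 2); image of (-5, -5) is (10, -10)

This is diagonal with distinct entries, so it scales the x-axis by -2 and the y-axis by 2.
The matrix [[-2, 0], [0, 2]] represents: non-uniform scaling by (-2, 2).
Applying it to (-5, -5): [-2·-5 + 0·-5, 0·-5 + 2·-5] = (10, -10).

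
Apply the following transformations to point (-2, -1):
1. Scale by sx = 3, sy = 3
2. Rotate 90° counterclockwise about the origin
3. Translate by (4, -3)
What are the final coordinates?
(7, -9)

Step 1: Scale → (-6, -3)
Step 2: Rotate 90° → (3, -6)
Step 3: Translate → (7, -9)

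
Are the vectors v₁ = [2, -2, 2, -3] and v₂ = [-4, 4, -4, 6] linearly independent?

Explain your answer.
No, linearly dependent (v₂ = -2·v₁)

Check whether there is a scalar k with v₂ = k·v₁.
Comparing components, k = -2 satisfies -2·[2, -2, 2, -3] = [-4, 4, -4, 6].
Since v₂ is a scalar multiple of v₁, the two vectors are linearly dependent.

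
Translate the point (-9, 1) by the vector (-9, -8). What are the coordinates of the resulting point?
(-18, -7)

Translation by (-9, -8):
x' = -9 + -9 = -18
y' = 1 + -8 = -7
Homogeneous matrix: [[1, 0, -9], [0, 1, -8], [0, 0, 1]]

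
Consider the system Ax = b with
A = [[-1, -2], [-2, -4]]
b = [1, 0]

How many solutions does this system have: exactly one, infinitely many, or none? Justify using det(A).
No solution

det(A) = (-1)*(-4) - (-2)*(-2) = 0, so A is singular.
The column space of A is span(column 1) = span([-1, -2]).
b = [1, 0] is not a scalar multiple of column 1, so b ∉ column space and the system is inconsistent — no solution.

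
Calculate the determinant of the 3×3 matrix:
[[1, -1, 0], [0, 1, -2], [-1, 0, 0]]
-2

Expansion along first row:
det = 1·det([[1,-2],[0,0]]) - -1·det([[0,-2],[-1,0]]) + 0·det([[0,1],[-1,0]])
    = 1·(1·0 - -2·0) - -1·(0·0 - -2·-1) + 0·(0·0 - 1·-1)
    = 1·0 - -1·-2 + 0·1
    = 0 + -2 + 0 = -2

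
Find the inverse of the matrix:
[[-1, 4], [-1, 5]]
[[-5, 4], [-1, 1]]

For [[a,b],[c,d]], inverse = (1/det)·[[d,-b],[-c,a]]
det = -1·5 - 4·-1 = -1
Inverse = (1/-1)·[[5, -4], [1, -1]]
        = [[-5, 4], [-1, 1]]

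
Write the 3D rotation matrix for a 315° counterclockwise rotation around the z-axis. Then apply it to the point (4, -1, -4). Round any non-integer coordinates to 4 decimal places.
R = [[√2/2, √2/2, 0], [-√2/2, √2/2, 0], [0, 0, 1]]; R·(4, -1, -4) = (2.1213, -3.5355, -4.0000)

Rotation matrix for 315° around z-axis:
cos(315°) = √2/2, sin(315°) = -√2/2
R = [[√2/2, √2/2, 0], [-√2/2, √2/2, 0], [0, 0, 1]]
Apply to (4, -1, -4): R·[4, -1, -4]ᵀ = (2.1213, -3.5355, -4.0000)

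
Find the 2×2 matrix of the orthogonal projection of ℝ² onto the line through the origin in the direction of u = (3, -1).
[[9/10, -3/10], [-3/10, 1/10]]

The orthogonal projection onto the line spanned by a nonzero vector u = (a, b) has matrix P = (u uᵀ) / (uᵀ u) = (1/(a² + b²)) · [[a², ab], [ab, b²]].
Here u = (3, -1), so a² + b² = 9 + 1 = 10.
P = (1/10) · [[9, -3], [-3, 1]] = [[9/10, -3/10], [-3/10, 1/10]].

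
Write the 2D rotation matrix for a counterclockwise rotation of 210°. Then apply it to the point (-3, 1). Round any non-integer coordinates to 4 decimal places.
R = [[-√3/2, 1/2], [-1/2, -√3/2]]; R·(-3, 1) = (3.0981, 0.6340)

Rotation matrix formula: R(θ) = [[cos θ, -sin θ], [sin θ, cos θ]]
For θ = 210°:
cos(210°) = -√3/2
sin(210°) = -1/2
R = [[-√3/2, 1/2], [-1/2, -√3/2]]
Apply to (-3, 1): [-√3/2·-3 + (1/2)·1, -1/2·-3 + -√3/2·1] = (3.0981, 0.6340)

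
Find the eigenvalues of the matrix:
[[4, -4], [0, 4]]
λ = 4 and λ = 4

Characteristic equation: det(A - λI) = 0
λ² - (trace)λ + (det) = 0
λ² - (8)λ + (16) = 0
λ² - 8λ + 16 = 0
Solving: λ = 4, 4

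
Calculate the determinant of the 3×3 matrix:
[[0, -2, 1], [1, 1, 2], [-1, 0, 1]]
7

Expansion along first row:
det = 0·det([[1,2],[0,1]]) - -2·det([[1,2],[-1,1]]) + 1·det([[1,1],[-1,0]])
    = 0·(1·1 - 2·0) - -2·(1·1 - 2·-1) + 1·(1·0 - 1·-1)
    = 0·1 - -2·3 + 1·1
    = 0 + 6 + 1 = 7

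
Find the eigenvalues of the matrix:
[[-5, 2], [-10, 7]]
λ = -3 and λ = 5

Characteristic equation: det(A - λI) = 0
λ² - (trace)λ + (det) = 0
λ² - (2)λ + (-15) = 0
λ² - 2λ - 15 = 0
Solving: λ = -3, 5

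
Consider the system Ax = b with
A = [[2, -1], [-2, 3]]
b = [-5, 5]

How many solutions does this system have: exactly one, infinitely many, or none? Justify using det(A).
Exactly one solution

Compute det(A) = (2)*(3) - (-1)*(-2) = 4.
Because det(A) ≠ 0, A is invertible and Ax = b has a unique solution for every b (here x = A⁻¹ b).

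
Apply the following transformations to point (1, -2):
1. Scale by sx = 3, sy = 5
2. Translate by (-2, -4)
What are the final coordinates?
(1, -14)

Step 1: Scale (1, -2) by (sx, sy) = (3, 5) → (3, -10)
Step 2: Translate by (-2, -4) → (1, -14)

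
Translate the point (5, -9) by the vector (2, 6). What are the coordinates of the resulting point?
(7, -3)

Translation by (2, 6):
x' = 5 + 2 = 7
y' = -9 + 6 = -3
Homogeneous matrix: [[1, 0, 2], [0, 1, 6], [0, 0, 1]]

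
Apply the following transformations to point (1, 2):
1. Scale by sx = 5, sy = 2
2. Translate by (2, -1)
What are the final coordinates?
(7, 3)

Step 1: Scale (1, 2) by (sx, sy) = (5, 2) → (5, 4)
Step 2: Translate by (2, -1) → (7, 3)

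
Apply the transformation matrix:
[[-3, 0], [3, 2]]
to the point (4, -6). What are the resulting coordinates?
(-12, 0)

Matrix multiplication:
[[-3, 0], [3, 2]] × [4, -6]ᵀ
= [-3×4 + 0×-6, 3×4 + 2×-6]ᵀ
= [-12.0000, 0.0000]ᵀ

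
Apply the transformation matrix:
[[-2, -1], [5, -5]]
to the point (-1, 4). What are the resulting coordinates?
(-2, -25)

Matrix multiplication:
[[-2, -1], [5, -5]] × [-1, 4]ᵀ
= [-2×-1 + -1×4, 5×-1 + -5×4]ᵀ
= [-2.0000, -25.0000]ᵀ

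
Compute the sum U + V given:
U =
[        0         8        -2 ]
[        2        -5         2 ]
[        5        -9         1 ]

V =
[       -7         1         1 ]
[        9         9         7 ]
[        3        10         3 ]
U + V =
[       -7         9        -1 ]
[       11         4         9 ]
[        8         1         4 ]

Matrix addition is elementwise: (U+V)[i][j] = U[i][j] + V[i][j].
  (U+V)[0][0] = (0) + (-7) = -7
  (U+V)[0][1] = (8) + (1) = 9
  (U+V)[0][2] = (-2) + (1) = -1
  (U+V)[1][0] = (2) + (9) = 11
  (U+V)[1][1] = (-5) + (9) = 4
  (U+V)[1][2] = (2) + (7) = 9
  (U+V)[2][0] = (5) + (3) = 8
  (U+V)[2][1] = (-9) + (10) = 1
  (U+V)[2][2] = (1) + (3) = 4
U + V =
[       -7         9        -1 ]
[       11         4         9 ]
[        8         1         4 ]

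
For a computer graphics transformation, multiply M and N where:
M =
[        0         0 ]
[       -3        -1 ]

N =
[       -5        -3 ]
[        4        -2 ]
MN =
[        0         0 ]
[       11        11 ]

Matrix multiplication: (MN)[i][j] = sum over k of M[i][k] * N[k][j].
  (MN)[0][0] = (0)*(-5) + (0)*(4) = 0
  (MN)[0][1] = (0)*(-3) + (0)*(-2) = 0
  (MN)[1][0] = (-3)*(-5) + (-1)*(4) = 11
  (MN)[1][1] = (-3)*(-3) + (-1)*(-2) = 11
MN =
[        0         0 ]
[       11        11 ]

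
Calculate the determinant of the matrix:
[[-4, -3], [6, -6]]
42

For a 2×2 matrix [[a, b], [c, d]], det = ad - bc
det = (-4)(-6) - (-3)(6) = 24 - -18 = 42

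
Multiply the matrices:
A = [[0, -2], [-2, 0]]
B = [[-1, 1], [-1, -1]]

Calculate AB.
[[2, 2], [2, -2]]

Each entry (i,j) of AB = sum over k of A[i][k]*B[k][j].
(AB)[0][0] = (0)*(-1) + (-2)*(-1) = 2
(AB)[0][1] = (0)*(1) + (-2)*(-1) = 2
(AB)[1][0] = (-2)*(-1) + (0)*(-1) = 2
(AB)[1][1] = (-2)*(1) + (0)*(-1) = -2
AB = [[2, 2], [2, -2]]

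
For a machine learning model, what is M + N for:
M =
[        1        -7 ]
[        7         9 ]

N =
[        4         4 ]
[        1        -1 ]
M + N =
[        5        -3 ]
[        8         8 ]

Matrix addition is elementwise: (M+N)[i][j] = M[i][j] + N[i][j].
  (M+N)[0][0] = (1) + (4) = 5
  (M+N)[0][1] = (-7) + (4) = -3
  (M+N)[1][0] = (7) + (1) = 8
  (M+N)[1][1] = (9) + (-1) = 8
M + N =
[        5        -3 ]
[        8         8 ]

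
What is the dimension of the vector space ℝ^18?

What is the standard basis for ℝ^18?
Dimension = 18; standard basis = {e_1, e_2, e_3, …, e_18}

ℝ^18 is the space of 18-tuples of real numbers; its dimension is 18.
The standard basis consists of 18 vectors: e_1, e_2, e_3, …, e_18, where e_i is the vector with 1 in position i and 0 elsewhere.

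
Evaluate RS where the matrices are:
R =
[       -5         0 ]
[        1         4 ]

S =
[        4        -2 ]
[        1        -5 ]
RS =
[      -20        10 ]
[        8       -22 ]

Matrix multiplication: (RS)[i][j] = sum over k of R[i][k] * S[k][j].
  (RS)[0][0] = (-5)*(4) + (0)*(1) = -20
  (RS)[0][1] = (-5)*(-2) + (0)*(-5) = 10
  (RS)[1][0] = (1)*(4) + (4)*(1) = 8
  (RS)[1][1] = (1)*(-2) + (4)*(-5) = -22
RS =
[      -20        10 ]
[        8       -22 ]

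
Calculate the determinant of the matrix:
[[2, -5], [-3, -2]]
-19

For a 2×2 matrix [[a, b], [c, d]], det = ad - bc
det = (2)(-2) - (-5)(-3) = -4 - 15 = -19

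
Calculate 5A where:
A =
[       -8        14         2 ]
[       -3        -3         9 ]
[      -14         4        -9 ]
5A =
[      -40        70        10 ]
[      -15       -15        45 ]
[      -70        20       -45 ]

Scalar multiplication is elementwise: (5A)[i][j] = 5 * A[i][j].
  (5A)[0][0] = 5 * (-8) = -40
  (5A)[0][1] = 5 * (14) = 70
  (5A)[0][2] = 5 * (2) = 10
  (5A)[1][0] = 5 * (-3) = -15
  (5A)[1][1] = 5 * (-3) = -15
  (5A)[1][2] = 5 * (9) = 45
  (5A)[2][0] = 5 * (-14) = -70
  (5A)[2][1] = 5 * (4) = 20
  (5A)[2][2] = 5 * (-9) = -45
5A =
[      -40        70        10 ]
[      -15       -15        45 ]
[      -70        20       -45 ]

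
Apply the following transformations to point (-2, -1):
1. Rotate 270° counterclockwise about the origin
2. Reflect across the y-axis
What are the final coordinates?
(1, 2)

Step 1: Rotate 270° → (-1, 2)
Step 2: Reflect across the y-axis → (1, 2)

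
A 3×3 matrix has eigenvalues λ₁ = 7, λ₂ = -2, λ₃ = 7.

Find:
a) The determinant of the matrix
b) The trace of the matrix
det = -98, trace = 12

Two standard eigenvalue identities:
- det(A) equals the product of the eigenvalues (counted with multiplicity).
- trace(A) equals the sum of the eigenvalues.
det(A) = (7)*(-2)*(7) = -98.
trace(A) = 7 - 2 + 7 = 12.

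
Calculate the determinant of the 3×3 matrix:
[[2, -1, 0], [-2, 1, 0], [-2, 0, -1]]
0

Expansion along first row:
det = 2·det([[1,0],[0,-1]]) - -1·det([[-2,0],[-2,-1]]) + 0·det([[-2,1],[-2,0]])
    = 2·(1·-1 - 0·0) - -1·(-2·-1 - 0·-2) + 0·(-2·0 - 1·-2)
    = 2·-1 - -1·2 + 0·2
    = -2 + 2 + 0 = 0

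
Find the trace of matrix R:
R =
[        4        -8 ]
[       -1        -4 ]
tr(R) = 4 - 4 = 0

The trace of a square matrix is the sum of its diagonal entries.
Diagonal entries of R: R[0][0] = 4, R[1][1] = -4.
tr(R) = 4 - 4 = 0.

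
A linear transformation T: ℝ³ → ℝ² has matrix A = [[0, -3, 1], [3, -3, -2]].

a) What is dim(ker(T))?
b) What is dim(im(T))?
dim(ker) = 1, dim(im) = 2

The two rows are not scalar multiples of one another (no single k satisfies row 2 = k × row 1), so they are linearly independent.
Thus rank(A) = 2.
dim(im(T)) = rank(A) = 2.
By the rank-nullity theorem applied to T: ℝ³ → ℝ², rank(A) + nullity(A) = 3 (the domain dimension), so dim(ker(T)) = 3 - 2 = 1.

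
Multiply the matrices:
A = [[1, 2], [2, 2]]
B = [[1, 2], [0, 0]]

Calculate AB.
[[1, 2], [2, 4]]

Each entry (i,j) of AB = sum over k of A[i][k]*B[k][j].
(AB)[0][0] = (1)*(1) + (2)*(0) = 1
(AB)[0][1] = (1)*(2) + (2)*(0) = 2
(AB)[1][0] = (2)*(1) + (2)*(0) = 2
(AB)[1][1] = (2)*(2) + (2)*(0) = 4
AB = [[1, 2], [2, 4]]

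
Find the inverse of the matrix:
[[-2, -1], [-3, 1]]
[[-1/5, -1/5], [-3/5, 2/5]]

For [[a,b],[c,d]], inverse = (1/det)·[[d,-b],[-c,a]]
det = -2·1 - -1·-3 = -5
Inverse = (1/-5)·[[1, 1], [3, -2]]
        = [[-1/5, -1/5], [-3/5, 2/5]]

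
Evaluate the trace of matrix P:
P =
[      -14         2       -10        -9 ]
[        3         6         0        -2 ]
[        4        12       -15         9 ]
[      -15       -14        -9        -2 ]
tr(P) = -14 + 6 - 15 - 2 = -25

The trace of a square matrix is the sum of its diagonal entries.
Diagonal entries of P: P[0][0] = -14, P[1][1] = 6, P[2][2] = -15, P[3][3] = -2.
tr(P) = -14 + 6 - 15 - 2 = -25.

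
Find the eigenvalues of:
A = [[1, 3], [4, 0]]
λ = -3, 4

Solve det(A - λI) = 0. For a 2×2 matrix this is λ² - (trace)λ + det = 0.
trace(A) = 1 + 0 = 1.
det(A) = (1)*(0) - (3)*(4) = 0 - 12 = -12.
Characteristic equation: λ² - (1)λ + (-12) = 0.
Discriminant: (1)² - 4*(-12) = 1 + 48 = 49.
Roots: λ = (1 ± √49) / 2 = -3, 4.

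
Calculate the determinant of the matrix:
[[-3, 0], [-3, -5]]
15

For a 2×2 matrix [[a, b], [c, d]], det = ad - bc
det = (-3)(-5) - (0)(-3) = 15 - 0 = 15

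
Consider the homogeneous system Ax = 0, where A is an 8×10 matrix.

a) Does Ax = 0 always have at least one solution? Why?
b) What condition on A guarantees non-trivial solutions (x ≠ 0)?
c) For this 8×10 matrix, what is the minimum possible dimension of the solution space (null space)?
a) Yes, x = 0 is always a solution. b) When A has linearly dependent columns (rank < n). c) Minimum nullity = 2.

a) x = 0 satisfies A·0 = 0, so the zero vector is always a solution.
b) Non-trivial solutions exist iff the columns of A are linearly dependent, equivalently rank(A) < n (the number of columns).
c) By rank-nullity, rank(A) + nullity(A) = n = 10. Since A has only 8 rows, rank(A) ≤ 8, so nullity(A) ≥ 10 - 8 = 2.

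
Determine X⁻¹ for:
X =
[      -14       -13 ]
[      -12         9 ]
det(X) = -282
X⁻¹ =
[    -3/94   -13/282 ]
[    -2/47     7/141 ]

For a 2×2 matrix X = [[a, b], [c, d]] with det(X) ≠ 0, X⁻¹ = (1/det(X)) * [[d, -b], [-c, a]].
det(X) = (-14)*(9) - (-13)*(-12) = -126 - 156 = -282.
X⁻¹ = (1/-282) * [[9, 13], [12, -14]].
Dividing each entry by -282 and reducing:
X⁻¹ =
[    -3/94   -13/282 ]
[    -2/47     7/141 ]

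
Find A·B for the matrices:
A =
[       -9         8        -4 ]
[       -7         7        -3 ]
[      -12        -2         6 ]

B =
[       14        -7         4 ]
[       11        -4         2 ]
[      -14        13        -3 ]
AB =
[       18       -21        -8 ]
[       21       -18        -5 ]
[     -274       170       -70 ]

Matrix multiplication: (AB)[i][j] = sum over k of A[i][k] * B[k][j].
  (AB)[0][0] = (-9)*(14) + (8)*(11) + (-4)*(-14) = 18
  (AB)[0][1] = (-9)*(-7) + (8)*(-4) + (-4)*(13) = -21
  (AB)[0][2] = (-9)*(4) + (8)*(2) + (-4)*(-3) = -8
  (AB)[1][0] = (-7)*(14) + (7)*(11) + (-3)*(-14) = 21
  (AB)[1][1] = (-7)*(-7) + (7)*(-4) + (-3)*(13) = -18
  (AB)[1][2] = (-7)*(4) + (7)*(2) + (-3)*(-3) = -5
  (AB)[2][0] = (-12)*(14) + (-2)*(11) + (6)*(-14) = -274
  (AB)[2][1] = (-12)*(-7) + (-2)*(-4) + (6)*(13) = 170
  (AB)[2][2] = (-12)*(4) + (-2)*(2) + (6)*(-3) = -70
AB =
[       18       -21        -8 ]
[       21       -18        -5 ]
[     -274       170       -70 ]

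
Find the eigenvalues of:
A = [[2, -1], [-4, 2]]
λ = 0, 4

Solve det(A - λI) = 0. For a 2×2 matrix this is λ² - (trace)λ + det = 0.
trace(A) = 2 + 2 = 4.
det(A) = (2)*(2) - (-1)*(-4) = 4 - 4 = 0.
Characteristic equation: λ² - (4)λ + (0) = 0.
Discriminant: (4)² - 4*(0) = 16 - 0 = 16.
Roots: λ = (4 ± √16) / 2 = 0, 4.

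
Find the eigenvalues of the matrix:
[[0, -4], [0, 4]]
λ = 0 and λ = 4

Characteristic equation: det(A - λI) = 0
λ² - (trace)λ + (det) = 0
λ² - (4)λ + (0) = 0
λ² - 4λ + 0 = 0
Solving: λ = 0, 4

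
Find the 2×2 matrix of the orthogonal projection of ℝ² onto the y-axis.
[[0, 0], [0, 1]]

The orthogonal projection onto the line spanned by a nonzero vector u = (a, b) has matrix P = (u uᵀ) / (uᵀ u) = (1/(a² + b²)) · [[a², ab], [ab, b²]].
Here u = (0, 1), so a² + b² = 0 + 1 = 1.
P = (1/1) · [[0, 0], [0, 1]] = [[0, 0], [0, 1]].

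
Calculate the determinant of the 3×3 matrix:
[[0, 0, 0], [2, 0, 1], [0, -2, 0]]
0

Expansion along first row:
det = 0·det([[0,1],[-2,0]]) - 0·det([[2,1],[0,0]]) + 0·det([[2,0],[0,-2]])
    = 0·(0·0 - 1·-2) - 0·(2·0 - 1·0) + 0·(2·-2 - 0·0)
    = 0·2 - 0·0 + 0·-4
    = 0 + 0 + 0 = 0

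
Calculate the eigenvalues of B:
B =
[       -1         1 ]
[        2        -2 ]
λ = -3, 0

Solve det(B - λI) = 0. For a 2×2 matrix the characteristic equation is λ² - (trace)λ + det = 0.
trace(B) = a + d = -1 - 2 = -3.
det(B) = a*d - b*c = (-1)*(-2) - (1)*(2) = 2 - 2 = 0.
Characteristic equation: λ² - (-3)λ + (0) = 0.
Discriminant = (-3)² - 4*(0) = 9 - 0 = 9.
λ = (-3 ± √9) / 2 = (-3 ± 3) / 2 = -3, 0.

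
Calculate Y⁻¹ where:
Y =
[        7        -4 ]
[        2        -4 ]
det(Y) = -20
Y⁻¹ =
[      1/5      -1/5 ]
[     1/10     -7/20 ]

For a 2×2 matrix Y = [[a, b], [c, d]] with det(Y) ≠ 0, Y⁻¹ = (1/det(Y)) * [[d, -b], [-c, a]].
det(Y) = (7)*(-4) - (-4)*(2) = -28 + 8 = -20.
Y⁻¹ = (1/-20) * [[-4, 4], [-2, 7]].
Dividing each entry by -20 and reducing:
Y⁻¹ =
[      1/5      -1/5 ]
[     1/10     -7/20 ]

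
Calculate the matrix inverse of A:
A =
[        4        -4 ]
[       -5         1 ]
det(A) = -16
A⁻¹ =
[    -1/16      -1/4 ]
[    -5/16      -1/4 ]

For a 2×2 matrix A = [[a, b], [c, d]] with det(A) ≠ 0, A⁻¹ = (1/det(A)) * [[d, -b], [-c, a]].
det(A) = (4)*(1) - (-4)*(-5) = 4 - 20 = -16.
A⁻¹ = (1/-16) * [[1, 4], [5, 4]].
Dividing each entry by -16 and reducing:
A⁻¹ =
[    -1/16      -1/4 ]
[    -5/16      -1/4 ]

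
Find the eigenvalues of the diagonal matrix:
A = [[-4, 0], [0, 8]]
λ₁ = -4, λ₂ = 8

The characteristic polynomial of A is det(A - λI) = (-4 - λ)(8 - λ) = 0.
The roots are λ = -4 and λ = 8, so the eigenvalues are the diagonal entries.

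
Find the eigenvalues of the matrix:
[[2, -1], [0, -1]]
λ = -1 and λ = 2

Characteristic equation: det(A - λI) = 0
λ² - (trace)λ + (det) = 0
λ² - (1)λ + (-2) = 0
λ² - 1λ - 2 = 0
Solving: λ = -1, 2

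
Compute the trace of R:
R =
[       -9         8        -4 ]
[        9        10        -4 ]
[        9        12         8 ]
tr(R) = -9 + 10 + 8 = 9

The trace of a square matrix is the sum of its diagonal entries.
Diagonal entries of R: R[0][0] = -9, R[1][1] = 10, R[2][2] = 8.
tr(R) = -9 + 10 + 8 = 9.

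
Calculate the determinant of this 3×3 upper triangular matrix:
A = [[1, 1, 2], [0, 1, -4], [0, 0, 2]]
2

The determinant of a triangular matrix is the product of its diagonal entries (the off-diagonal entries above the diagonal do not affect it).
det(A) = (1) * (1) * (2) = 2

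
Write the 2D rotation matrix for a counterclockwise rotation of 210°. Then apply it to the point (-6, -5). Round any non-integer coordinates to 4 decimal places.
R = [[-√3/2, 1/2], [-1/2, -√3/2]]; R·(-6, -5) = (2.6962, 7.3301)

Rotation matrix formula: R(θ) = [[cos θ, -sin θ], [sin θ, cos θ]]
For θ = 210°:
cos(210°) = -√3/2
sin(210°) = -1/2
R = [[-√3/2, 1/2], [-1/2, -√3/2]]
Apply to (-6, -5): [-√3/2·-6 + (1/2)·-5, -1/2·-6 + -√3/2·-5] = (2.6962, 7.3301)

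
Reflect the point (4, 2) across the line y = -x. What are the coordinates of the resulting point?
(-2, -4)

Reflection across line y = -x: (4, 2) → (-2, -4)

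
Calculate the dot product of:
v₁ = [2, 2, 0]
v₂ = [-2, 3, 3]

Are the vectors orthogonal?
2, No

The dot product is the sum of products of corresponding components.
v₁·v₂ = (2)*(-2) + (2)*(3) + (0)*(3) = -4 + 6 + 0 = 2.
Two vectors are orthogonal iff their dot product is 0; here the dot product is 2, so the vectors are not orthogonal.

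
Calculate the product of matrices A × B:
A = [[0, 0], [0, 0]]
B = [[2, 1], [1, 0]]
[[0, 0], [0, 0]]

Matrix multiplication:
C[0][0] = 0×2 + 0×1 = 0
C[0][1] = 0×1 + 0×0 = 0
C[1][0] = 0×2 + 0×1 = 0
C[1][1] = 0×1 + 0×0 = 0
Result: [[0, 0], [0, 0]]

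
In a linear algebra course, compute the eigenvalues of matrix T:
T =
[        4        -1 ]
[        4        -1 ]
λ = 0, 3

Solve det(T - λI) = 0. For a 2×2 matrix the characteristic equation is λ² - (trace)λ + det = 0.
trace(T) = a + d = 4 - 1 = 3.
det(T) = a*d - b*c = (4)*(-1) - (-1)*(4) = -4 + 4 = 0.
Characteristic equation: λ² - (3)λ + (0) = 0.
Discriminant = (3)² - 4*(0) = 9 - 0 = 9.
λ = (3 ± √9) / 2 = (3 ± 3) / 2 = 0, 3.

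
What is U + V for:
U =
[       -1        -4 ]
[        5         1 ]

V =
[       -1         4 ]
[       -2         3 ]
U + V =
[       -2         0 ]
[        3         4 ]

Matrix addition is elementwise: (U+V)[i][j] = U[i][j] + V[i][j].
  (U+V)[0][0] = (-1) + (-1) = -2
  (U+V)[0][1] = (-4) + (4) = 0
  (U+V)[1][0] = (5) + (-2) = 3
  (U+V)[1][1] = (1) + (3) = 4
U + V =
[       -2         0 ]
[        3         4 ]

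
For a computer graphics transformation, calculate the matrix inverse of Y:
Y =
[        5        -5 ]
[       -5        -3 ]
det(Y) = -40
Y⁻¹ =
[     3/40      -1/8 ]
[     -1/8      -1/8 ]

For a 2×2 matrix Y = [[a, b], [c, d]] with det(Y) ≠ 0, Y⁻¹ = (1/det(Y)) * [[d, -b], [-c, a]].
det(Y) = (5)*(-3) - (-5)*(-5) = -15 - 25 = -40.
Y⁻¹ = (1/-40) * [[-3, 5], [5, 5]].
Dividing each entry by -40 and reducing:
Y⁻¹ =
[     3/40      -1/8 ]
[     -1/8      -1/8 ]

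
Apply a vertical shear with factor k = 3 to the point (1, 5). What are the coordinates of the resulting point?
(1, 8)

Shear matrix for vertical shear with factor k = 3:
[[1, 0], [3, 1]]
Result: (1, 5) → (1, 8)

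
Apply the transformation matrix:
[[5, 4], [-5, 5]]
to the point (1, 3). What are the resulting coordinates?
(17, 10)

Matrix multiplication:
[[5, 4], [-5, 5]] × [1, 3]ᵀ
= [5×1 + 4×3, -5×1 + 5×3]ᵀ
= [17.0000, 10.0000]ᵀ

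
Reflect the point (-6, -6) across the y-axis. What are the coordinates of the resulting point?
(6, -6)

Reflection across y-axis: (-6, -6) → (6, -6)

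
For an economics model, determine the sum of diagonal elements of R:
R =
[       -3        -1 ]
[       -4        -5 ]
tr(R) = -3 - 5 = -8

The trace of a square matrix is the sum of its diagonal entries.
Diagonal entries of R: R[0][0] = -3, R[1][1] = -5.
tr(R) = -3 - 5 = -8.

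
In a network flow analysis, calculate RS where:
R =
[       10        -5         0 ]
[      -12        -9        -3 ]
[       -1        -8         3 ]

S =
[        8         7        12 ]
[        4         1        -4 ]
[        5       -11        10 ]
RS =
[       60        65       140 ]
[     -147       -60      -138 ]
[      -25       -48        50 ]

Matrix multiplication: (RS)[i][j] = sum over k of R[i][k] * S[k][j].
  (RS)[0][0] = (10)*(8) + (-5)*(4) + (0)*(5) = 60
  (RS)[0][1] = (10)*(7) + (-5)*(1) + (0)*(-11) = 65
  (RS)[0][2] = (10)*(12) + (-5)*(-4) + (0)*(10) = 140
  (RS)[1][0] = (-12)*(8) + (-9)*(4) + (-3)*(5) = -147
  (RS)[1][1] = (-12)*(7) + (-9)*(1) + (-3)*(-11) = -60
  (RS)[1][2] = (-12)*(12) + (-9)*(-4) + (-3)*(10) = -138
  (RS)[2][0] = (-1)*(8) + (-8)*(4) + (3)*(5) = -25
  (RS)[2][1] = (-1)*(7) + (-8)*(1) + (3)*(-11) = -48
  (RS)[2][2] = (-1)*(12) + (-8)*(-4) + (3)*(10) = 50
RS =
[       60        65       140 ]
[     -147       -60      -138 ]
[      -25       -48        50 ]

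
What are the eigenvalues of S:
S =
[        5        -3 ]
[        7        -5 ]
λ = -2, 2

Solve det(S - λI) = 0. For a 2×2 matrix the characteristic equation is λ² - (trace)λ + det = 0.
trace(S) = a + d = 5 - 5 = 0.
det(S) = a*d - b*c = (5)*(-5) - (-3)*(7) = -25 + 21 = -4.
Characteristic equation: λ² - (0)λ + (-4) = 0.
Discriminant = (0)² - 4*(-4) = 0 + 16 = 16.
λ = (0 ± √16) / 2 = (0 ± 4) / 2 = -2, 2.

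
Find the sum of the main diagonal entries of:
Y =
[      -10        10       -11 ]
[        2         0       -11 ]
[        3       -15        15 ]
tr(Y) = -10 + 0 + 15 = 5

The trace of a square matrix is the sum of its diagonal entries.
Diagonal entries of Y: Y[0][0] = -10, Y[1][1] = 0, Y[2][2] = 15.
tr(Y) = -10 + 0 + 15 = 5.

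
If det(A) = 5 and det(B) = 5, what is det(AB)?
25

Use the multiplicative property of determinants: det(AB) = det(A)*det(B).
det(AB) = (5)*(5) = 25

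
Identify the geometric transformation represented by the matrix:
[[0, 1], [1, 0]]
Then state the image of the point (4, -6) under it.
reflection across the line y = x; image of (4, -6) is (-6, 4)

This is a symmetric orthogonal matrix with determinant -1, which characterizes a reflection in ℝ².
The matrix [[0, 1], [1, 0]] represents: reflection across the line y = x.
Applying it to (4, -6): [0·4 + 1·-6, 1·4 + 0·-6] = (-6, 4).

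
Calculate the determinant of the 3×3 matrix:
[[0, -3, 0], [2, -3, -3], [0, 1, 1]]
6

Expansion along first row:
det = 0·det([[-3,-3],[1,1]]) - -3·det([[2,-3],[0,1]]) + 0·det([[2,-3],[0,1]])
    = 0·(-3·1 - -3·1) - -3·(2·1 - -3·0) + 0·(2·1 - -3·0)
    = 0·0 - -3·2 + 0·2
    = 0 + 6 + 0 = 6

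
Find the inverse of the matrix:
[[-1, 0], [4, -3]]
[[-1, 0], [-4/3, -1/3]]

For [[a,b],[c,d]], inverse = (1/det)·[[d,-b],[-c,a]]
det = -1·-3 - 0·4 = 3
Inverse = (1/3)·[[-3, 0], [-4, -1]]
        = [[-1, 0], [-4/3, -1/3]]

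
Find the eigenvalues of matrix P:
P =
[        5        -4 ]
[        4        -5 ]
λ = -3, 3

Solve det(P - λI) = 0. For a 2×2 matrix the characteristic equation is λ² - (trace)λ + det = 0.
trace(P) = a + d = 5 - 5 = 0.
det(P) = a*d - b*c = (5)*(-5) - (-4)*(4) = -25 + 16 = -9.
Characteristic equation: λ² - (0)λ + (-9) = 0.
Discriminant = (0)² - 4*(-9) = 0 + 36 = 36.
λ = (0 ± √36) / 2 = (0 ± 6) / 2 = -3, 3.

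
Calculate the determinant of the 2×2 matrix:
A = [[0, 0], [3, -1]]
0

For A = [[a, b], [c, d]], det(A) = a*d - b*c.
det(A) = (0)*(-1) - (0)*(3) = 0 - 0 = 0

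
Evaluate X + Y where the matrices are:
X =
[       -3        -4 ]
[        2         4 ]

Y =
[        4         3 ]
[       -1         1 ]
X + Y =
[        1        -1 ]
[        1         5 ]

Matrix addition is elementwise: (X+Y)[i][j] = X[i][j] + Y[i][j].
  (X+Y)[0][0] = (-3) + (4) = 1
  (X+Y)[0][1] = (-4) + (3) = -1
  (X+Y)[1][0] = (2) + (-1) = 1
  (X+Y)[1][1] = (4) + (1) = 5
X + Y =
[        1        -1 ]
[        1         5 ]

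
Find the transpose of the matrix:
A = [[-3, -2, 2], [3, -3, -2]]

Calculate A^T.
[[-3, 3], [-2, -3], [2, -2]]

The transpose sends entry (i,j) to (j,i); rows become columns.
Row 0 of A: [-3, -2, 2] -> column 0 of A^T.
Row 1 of A: [3, -3, -2] -> column 1 of A^T.
A^T = [[-3, 3], [-2, -3], [2, -2]]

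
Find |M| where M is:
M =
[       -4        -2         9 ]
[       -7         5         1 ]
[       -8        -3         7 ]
det(M) = 315

Expand along row 0 (cofactor expansion): det(M) = a*(e*i - f*h) - b*(d*i - f*g) + c*(d*h - e*g), where the 3×3 is [[a, b, c], [d, e, f], [g, h, i]].
Minor M_00 = (5)*(7) - (1)*(-3) = 35 + 3 = 38.
Minor M_01 = (-7)*(7) - (1)*(-8) = -49 + 8 = -41.
Minor M_02 = (-7)*(-3) - (5)*(-8) = 21 + 40 = 61.
det(M) = (-4)*(38) - (-2)*(-41) + (9)*(61) = -152 - 82 + 549 = 315.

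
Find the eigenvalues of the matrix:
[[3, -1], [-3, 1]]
λ = 0 and λ = 4

Characteristic equation: det(A - λI) = 0
λ² - (trace)λ + (det) = 0
λ² - (4)λ + (0) = 0
λ² - 4λ + 0 = 0
Solving: λ = 0, 4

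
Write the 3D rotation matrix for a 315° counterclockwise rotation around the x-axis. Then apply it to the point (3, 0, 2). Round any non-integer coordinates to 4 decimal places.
R = [[1, 0, 0], [0, √2/2, √2/2], [0, -√2/2, √2/2]]; R·(3, 0, 2) = (3.0000, 1.4142, 1.4142)

Rotation matrix for 315° around x-axis:
cos(315°) = √2/2, sin(315°) = -√2/2
R = [[1, 0, 0], [0, √2/2, √2/2], [0, -√2/2, √2/2]]
Apply to (3, 0, 2): R·[3, 0, 2]ᵀ = (3.0000, 1.4142, 1.4142)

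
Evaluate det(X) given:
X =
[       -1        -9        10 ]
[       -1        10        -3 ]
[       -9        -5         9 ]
det(X) = 551

Expand along row 0 (cofactor expansion): det(X) = a*(e*i - f*h) - b*(d*i - f*g) + c*(d*h - e*g), where the 3×3 is [[a, b, c], [d, e, f], [g, h, i]].
Minor M_00 = (10)*(9) - (-3)*(-5) = 90 - 15 = 75.
Minor M_01 = (-1)*(9) - (-3)*(-9) = -9 - 27 = -36.
Minor M_02 = (-1)*(-5) - (10)*(-9) = 5 + 90 = 95.
det(X) = (-1)*(75) - (-9)*(-36) + (10)*(95) = -75 - 324 + 950 = 551.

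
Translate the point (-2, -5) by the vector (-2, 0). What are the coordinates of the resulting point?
(-4, -5)

Translation by (-2, 0):
x' = -2 + -2 = -4
y' = -5 + 0 = -5
Homogeneous matrix: [[1, 0, -2], [0, 1, 0], [0, 0, 1]]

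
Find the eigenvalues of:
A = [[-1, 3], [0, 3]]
λ = -1, 3

Solve det(A - λI) = 0. For a 2×2 matrix this is λ² - (trace)λ + det = 0.
trace(A) = -1 + 3 = 2.
det(A) = (-1)*(3) - (3)*(0) = -3 - 0 = -3.
Characteristic equation: λ² - (2)λ + (-3) = 0.
Discriminant: (2)² - 4*(-3) = 4 + 12 = 16.
Roots: λ = (2 ± √16) / 2 = -1, 3.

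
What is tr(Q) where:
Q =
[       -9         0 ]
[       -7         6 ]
tr(Q) = -9 + 6 = -3

The trace of a square matrix is the sum of its diagonal entries.
Diagonal entries of Q: Q[0][0] = -9, Q[1][1] = 6.
tr(Q) = -9 + 6 = -3.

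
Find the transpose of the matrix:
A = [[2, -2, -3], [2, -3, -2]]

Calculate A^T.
[[2, 2], [-2, -3], [-3, -2]]

The transpose sends entry (i,j) to (j,i); rows become columns.
Row 0 of A: [2, -2, -3] -> column 0 of A^T.
Row 1 of A: [2, -3, -2] -> column 1 of A^T.
A^T = [[2, 2], [-2, -3], [-3, -2]]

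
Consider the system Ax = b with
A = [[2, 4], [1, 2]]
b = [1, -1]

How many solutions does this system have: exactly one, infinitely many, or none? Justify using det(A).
No solution

det(A) = (2)*(2) - (4)*(1) = 0, so A is singular.
The column space of A is span(column 1) = span([2, 1]).
b = [1, -1] is not a scalar multiple of column 1, so b ∉ column space and the system is inconsistent — no solution.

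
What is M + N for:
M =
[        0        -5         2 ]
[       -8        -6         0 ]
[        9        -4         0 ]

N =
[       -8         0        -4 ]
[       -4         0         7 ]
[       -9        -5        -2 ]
M + N =
[       -8        -5        -2 ]
[      -12        -6         7 ]
[        0        -9        -2 ]

Matrix addition is elementwise: (M+N)[i][j] = M[i][j] + N[i][j].
  (M+N)[0][0] = (0) + (-8) = -8
  (M+N)[0][1] = (-5) + (0) = -5
  (M+N)[0][2] = (2) + (-4) = -2
  (M+N)[1][0] = (-8) + (-4) = -12
  (M+N)[1][1] = (-6) + (0) = -6
  (M+N)[1][2] = (0) + (7) = 7
  (M+N)[2][0] = (9) + (-9) = 0
  (M+N)[2][1] = (-4) + (-5) = -9
  (M+N)[2][2] = (0) + (-2) = -2
M + N =
[       -8        -5        -2 ]
[      -12        -6         7 ]
[        0        -9        -2 ]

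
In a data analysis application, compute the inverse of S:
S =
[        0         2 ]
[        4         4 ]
det(S) = -8
S⁻¹ =
[     -1/2       1/4 ]
[      1/2         0 ]

For a 2×2 matrix S = [[a, b], [c, d]] with det(S) ≠ 0, S⁻¹ = (1/det(S)) * [[d, -b], [-c, a]].
det(S) = (0)*(4) - (2)*(4) = 0 - 8 = -8.
S⁻¹ = (1/-8) * [[4, -2], [-4, 0]].
Dividing each entry by -8 and reducing:
S⁻¹ =
[     -1/2       1/4 ]
[      1/2         0 ]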